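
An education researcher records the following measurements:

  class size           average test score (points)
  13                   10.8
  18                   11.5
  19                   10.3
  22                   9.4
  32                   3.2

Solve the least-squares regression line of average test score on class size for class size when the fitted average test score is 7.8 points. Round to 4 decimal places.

n = 5, Σx = 104, Σy = 45.2, Σxy = 852.3, Σx² = 2362
Sxx = Σx² − (Σx)²/n = 2362 − 2163.2 = 198.8
Sxy = Σxy − (Σx)(Σy)/n = 852.3 − 940.16 = -87.86
b = Sxy/Sxx = -87.86/198.8 = -0.441952
a = ȳ − b·x̄ = 9.04 − (-0.441952)·20.8 = 18.232596
Set a + b·x = 7.8: x = (7.8 − 18.232596) / (-0.441952) = 23.605736

23.6057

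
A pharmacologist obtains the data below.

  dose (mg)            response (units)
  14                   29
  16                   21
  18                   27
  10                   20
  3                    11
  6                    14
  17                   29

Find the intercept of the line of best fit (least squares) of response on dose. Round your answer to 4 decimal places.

n = 7, Σx = 84, Σy = 151, Σxy = 2038, Σx² = 1210
Sxx = Σx² − (Σx)²/n = 1210 − 1008 = 202
Sxy = Σxy − (Σx)(Σy)/n = 2038 − 1812 = 226
b = Sxy/Sxx = 226/202 = 1.118812
a = ȳ − b·x̄ = 21.571429 − 1.118812·12 = 8.145686

8.1457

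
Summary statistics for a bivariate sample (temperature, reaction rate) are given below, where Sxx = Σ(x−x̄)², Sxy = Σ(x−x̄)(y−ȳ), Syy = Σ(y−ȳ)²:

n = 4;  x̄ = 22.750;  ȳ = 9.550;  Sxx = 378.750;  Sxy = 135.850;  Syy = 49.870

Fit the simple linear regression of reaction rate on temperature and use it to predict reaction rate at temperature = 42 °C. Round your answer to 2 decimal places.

16.45

b = Sxy/Sxx = 135.85/378.75 = 0.358680
a = ȳ − b·x̄ = 9.55 − 0.358680·22.75 = 1.390033
ŷ(42) = a + b·42 = 1.390033 + 0.358680·42 = 16.454587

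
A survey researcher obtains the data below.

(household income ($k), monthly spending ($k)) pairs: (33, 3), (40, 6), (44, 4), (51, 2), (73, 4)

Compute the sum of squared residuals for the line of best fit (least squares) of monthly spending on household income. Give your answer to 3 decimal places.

n = 5, Σx = 241, Σy = 19, Σxy = 909, Σx² = 12555, Σy² = 81
Sxx = Σx² − (Σx)²/n = 12555 − 11616.2 = 938.8
Sxy = Σxy − (Σx)(Σy)/n = 909 − 915.8 = -6.8
Syy = Σy² − (Σy)²/n = 81 − 72.2 = 8.8
b = Sxy/Sxx = -6.8/938.8 = -0.007243
SSE = Syy − b·Sxy = 8.8 − (-0.007243)·(-6.8) = 8.750746

8.751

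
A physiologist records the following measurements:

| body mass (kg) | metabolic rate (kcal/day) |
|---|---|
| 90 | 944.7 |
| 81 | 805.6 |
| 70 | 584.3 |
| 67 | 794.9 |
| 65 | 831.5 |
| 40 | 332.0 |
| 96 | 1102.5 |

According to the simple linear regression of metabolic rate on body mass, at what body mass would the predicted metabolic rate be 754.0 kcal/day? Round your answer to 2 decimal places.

71.33

n = 7, Σx = 509, Σy = 5395.5, Σxy = 417603.4, Σx² = 39091
Sxx = Σx² − (Σx)²/n = 39091 − 37011.571429 = 2079.428571
Sxy = Σxy − (Σx)(Σy)/n = 417603.4 − 392329.928571 = 25273.471429
b = Sxy/Sxx = 25273.471429/2079.428571 = 12.154046
a = ȳ − b·x̄ = 770.785714 − 12.154046·72.714286 = -112.987091
Set a + b·x = 754.0: x = (754.0 − (-112.987091)) / 12.154046 = 71.333205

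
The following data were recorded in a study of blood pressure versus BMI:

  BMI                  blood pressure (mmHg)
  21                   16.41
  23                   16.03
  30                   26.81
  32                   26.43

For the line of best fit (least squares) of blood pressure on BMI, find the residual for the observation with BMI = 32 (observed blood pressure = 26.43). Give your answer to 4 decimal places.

n = 4, Σx = 106, Σy = 85.68, Σxy = 2363.36, Σx² = 2894
Sxx = Σx² − (Σx)²/n = 2894 − 2809 = 85
Sxy = Σxy − (Σx)(Σy)/n = 2363.36 − 2270.52 = 92.84
b = Sxy/Sxx = 92.84/85 = 1.092235
a = ȳ − b·x̄ = 21.42 − 1.092235·26.5 = -7.524235
ŷ(32) = -7.524235 + 1.092235·32 = 27.427294
residual = y − ŷ = 26.43 − 27.427294 = -0.997294

-0.9973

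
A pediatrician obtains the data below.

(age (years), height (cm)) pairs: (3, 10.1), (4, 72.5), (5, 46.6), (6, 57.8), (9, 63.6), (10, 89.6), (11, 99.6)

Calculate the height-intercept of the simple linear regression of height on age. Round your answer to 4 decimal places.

10.5961

n = 7, Σx = 48, Σy = 439.8, Σxy = 3464.1, Σx² = 388
Sxx = Σx² − (Σx)²/n = 388 − 329.142857 = 58.857143
Sxy = Σxy − (Σx)(Σy)/n = 3464.1 − 3015.771429 = 448.328571
b = Sxy/Sxx = 448.328571/58.857143 = 7.617233
a = ȳ − b·x̄ = 62.828571 − 7.617233·6.857143 = 10.596117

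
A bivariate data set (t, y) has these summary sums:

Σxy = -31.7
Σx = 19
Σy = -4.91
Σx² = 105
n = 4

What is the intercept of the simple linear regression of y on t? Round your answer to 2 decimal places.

1.47

Sxx = Σx² − (Σx)²/n = 105 − 90.25 = 14.75
Sxy = Σxy − (Σx)(Σy)/n = -31.7 − (-23.3225) = -8.3775
b = Sxy/Sxx = -8.3775/14.75 = -0.567966
a = ȳ − b·x̄ = -1.2275 − (-0.567966)·4.75 = 1.470339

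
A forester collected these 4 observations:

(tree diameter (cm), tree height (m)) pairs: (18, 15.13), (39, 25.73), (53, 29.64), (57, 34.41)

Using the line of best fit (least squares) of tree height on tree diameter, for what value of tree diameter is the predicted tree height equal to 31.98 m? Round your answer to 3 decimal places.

54.257

n = 4, Σx = 167, Σy = 104.91, Σxy = 4808.1, Σx² = 7903
Sxx = Σx² − (Σx)²/n = 7903 − 6972.25 = 930.75
Sxy = Σxy − (Σx)(Σy)/n = 4808.1 − 4379.9925 = 428.1075
b = Sxy/Sxx = 428.1075/930.75 = 0.459960
a = ȳ − b·x̄ = 26.2275 − 0.459960·41.75 = 7.024182
Set a + b·x = 31.98: x = (31.98 − 7.024182) / 0.459960 = 54.256530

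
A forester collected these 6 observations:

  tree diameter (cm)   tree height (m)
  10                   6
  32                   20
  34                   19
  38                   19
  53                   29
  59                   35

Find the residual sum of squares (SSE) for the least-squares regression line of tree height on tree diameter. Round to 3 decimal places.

13.603

n = 6, Σx = 226, Σy = 128, Σxy = 5670, Σx² = 10014, Σy² = 3224
Sxx = Σx² − (Σx)²/n = 10014 − 8512.666667 = 1501.333333
Sxy = Σxy − (Σx)(Σy)/n = 5670 − 4821.333333 = 848.666667
Syy = Σy² − (Σy)²/n = 3224 − 2730.666667 = 493.333333
b = Sxy/Sxx = 848.666667/1501.333333 = 0.565275
SSE = Syy − b·Sxy = 493.333333 − 0.565275·848.666667 = 13.603020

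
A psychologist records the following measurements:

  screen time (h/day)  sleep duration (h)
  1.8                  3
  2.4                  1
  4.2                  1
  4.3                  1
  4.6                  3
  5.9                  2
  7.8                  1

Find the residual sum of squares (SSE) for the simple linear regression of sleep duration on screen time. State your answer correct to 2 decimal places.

n = 7, Σx = 31, Σy = 12, Σxy = 49.7, Σx² = 161.94, Σy² = 26
Sxx = Σx² − (Σx)²/n = 161.94 − 137.285714 = 24.654286
Sxy = Σxy − (Σx)(Σy)/n = 49.7 − 53.142857 = -3.442857
Syy = Σy² − (Σy)²/n = 26 − 20.571429 = 5.428571
b = Sxy/Sxx = -3.442857/24.654286 = -0.139645
SSE = Syy − b·Sxy = 5.428571 − (-0.139645)·(-3.442857) = 4.947792

4.95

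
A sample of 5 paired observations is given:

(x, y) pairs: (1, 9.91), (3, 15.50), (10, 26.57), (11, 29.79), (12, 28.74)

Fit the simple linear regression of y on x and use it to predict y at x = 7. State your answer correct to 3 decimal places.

21.403

n = 5, Σx = 37, Σy = 110.51, Σxy = 994.68, Σx² = 375
Sxx = Σx² − (Σx)²/n = 375 − 273.8 = 101.2
Sxy = Σxy − (Σx)(Σy)/n = 994.68 − 817.774 = 176.906
b = Sxy/Sxx = 176.906/101.2 = 1.748083
a = ȳ − b·x̄ = 22.102 − 1.748083·7.4 = 9.166186
ŷ(7) = a + b·7 = 9.166186 + 1.748083·7 = 21.402767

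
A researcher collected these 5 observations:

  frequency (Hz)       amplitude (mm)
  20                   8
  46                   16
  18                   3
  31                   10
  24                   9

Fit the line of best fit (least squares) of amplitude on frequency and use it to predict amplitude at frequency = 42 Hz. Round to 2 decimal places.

n = 5, Σx = 139, Σy = 46, Σxy = 1476, Σx² = 4377
Sxx = Σx² − (Σx)²/n = 4377 − 3864.2 = 512.8
Sxy = Σxy − (Σx)(Σy)/n = 1476 − 1278.8 = 197.2
b = Sxy/Sxx = 197.2/512.8 = 0.384555
a = ȳ − b·x̄ = 9.2 − 0.384555·27.8 = -1.490640
ŷ(42) = a + b·42 = -1.490640 + 0.384555·42 = 14.660686

14.66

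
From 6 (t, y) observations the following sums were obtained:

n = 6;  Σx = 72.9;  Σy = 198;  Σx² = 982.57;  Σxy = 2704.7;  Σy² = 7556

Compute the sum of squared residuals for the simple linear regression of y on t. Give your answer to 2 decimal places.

98.77

Sxx = Σx² − (Σx)²/n = 982.57 − 885.735 = 96.835
Sxy = Σxy − (Σx)(Σy)/n = 2704.7 − 2405.7 = 299
Syy = Σy² − (Σy)²/n = 7556 − 6534 = 1022
b = Sxy/Sxx = 299/96.835 = 3.087727
SSE = Syy − b·Sxy = 1022 − 3.087727·299 = 98.769763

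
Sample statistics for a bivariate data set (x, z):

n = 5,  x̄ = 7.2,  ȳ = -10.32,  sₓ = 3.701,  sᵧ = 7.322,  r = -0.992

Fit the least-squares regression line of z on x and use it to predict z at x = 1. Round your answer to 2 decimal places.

b = r · sᵧ/sₓ = -0.992 · 7.322/3.701 = -1.962557
a = ȳ − b·x̄ = -10.32 − (-1.962557)·7.2 = 3.810411
ŷ(1) = a + b·1 = 3.810411 + (-1.962557)·1 = 1.847854

1.85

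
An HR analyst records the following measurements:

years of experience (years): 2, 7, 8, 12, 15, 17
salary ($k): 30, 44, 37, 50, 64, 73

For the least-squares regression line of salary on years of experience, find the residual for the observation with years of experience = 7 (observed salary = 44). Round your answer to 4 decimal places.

3.2368

n = 6, Σx = 61, Σy = 298, Σxy = 3465, Σx² = 775
Sxx = Σx² − (Σx)²/n = 775 − 620.166667 = 154.833333
Sxy = Σxy − (Σx)(Σy)/n = 3465 − 3029.666667 = 435.333333
b = Sxy/Sxx = 435.333333/154.833333 = 2.811625
a = ȳ − b·x̄ = 49.666667 − 2.811625·10.166667 = 21.081808
ŷ(7) = 21.081808 + 2.811625·7 = 40.763186
residual = y − ŷ = 44 − 40.763186 = 3.236814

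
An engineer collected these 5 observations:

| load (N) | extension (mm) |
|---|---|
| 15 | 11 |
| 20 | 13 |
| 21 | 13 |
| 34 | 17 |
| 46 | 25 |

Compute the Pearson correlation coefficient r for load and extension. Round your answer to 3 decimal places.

0.982

n = 5, Σx = 136, Σy = 79, Σxy = 2426, Σx² = 4338, Σy² = 1373
Sxx = Σx² − (Σx)²/n = 4338 − 3699.2 = 638.8
Sxy = Σxy − (Σx)(Σy)/n = 2426 − 2148.8 = 277.2
Syy = Σy² − (Σy)²/n = 1373 − 1248.2 = 124.8
r = Sxy/√(Sxx·Syy) = 277.2/√(79722.24) = 277.2/282.351271 = 0.981756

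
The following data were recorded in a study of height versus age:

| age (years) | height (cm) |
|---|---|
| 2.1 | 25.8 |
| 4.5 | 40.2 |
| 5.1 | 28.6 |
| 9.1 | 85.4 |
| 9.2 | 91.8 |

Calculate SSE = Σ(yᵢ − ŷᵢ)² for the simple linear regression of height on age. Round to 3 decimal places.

417.894

n = 5, Σx = 30, Σy = 271.8, Σxy = 2002.64, Σx² = 218.12, Σy² = 18820.04
Sxx = Σx² − (Σx)²/n = 218.12 − 180 = 38.12
Sxy = Σxy − (Σx)(Σy)/n = 2002.64 − 1630.8 = 371.84
Syy = Σy² − (Σy)²/n = 18820.04 − 14775.048 = 4044.992
b = Sxy/Sxx = 371.84/38.12 = 9.754460
SSE = Syy − b·Sxy = 4044.992 − 9.754460·371.84 = 417.893742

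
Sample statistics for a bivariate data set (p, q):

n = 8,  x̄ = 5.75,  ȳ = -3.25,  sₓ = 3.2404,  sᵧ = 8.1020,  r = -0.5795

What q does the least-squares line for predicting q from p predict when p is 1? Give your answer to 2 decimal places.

3.63

b = r · sᵧ/sₓ = -0.5795 · 8.102/3.2404 = -1.448929
a = ȳ − b·x̄ = -3.25 − (-1.448929)·5.75 = 5.081341
ŷ(1) = a + b·1 = 5.081341 + (-1.448929)·1 = 3.632412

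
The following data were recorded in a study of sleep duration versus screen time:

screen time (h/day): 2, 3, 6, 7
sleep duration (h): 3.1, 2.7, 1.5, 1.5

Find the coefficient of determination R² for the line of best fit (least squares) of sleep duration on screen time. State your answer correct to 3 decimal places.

0.970

n = 4, Σx = 18, Σy = 8.8, Σxy = 33.8, Σx² = 98, Σy² = 21.4
Sxx = Σx² − (Σx)²/n = 98 − 81 = 17
Sxy = Σxy − (Σx)(Σy)/n = 33.8 − 39.6 = -5.8
Syy = Σy² − (Σy)²/n = 21.4 − 19.36 = 2.04
R² = Sxy²/(Sxx·Syy) = (-5.8)²/(17·2.04) = 0.970012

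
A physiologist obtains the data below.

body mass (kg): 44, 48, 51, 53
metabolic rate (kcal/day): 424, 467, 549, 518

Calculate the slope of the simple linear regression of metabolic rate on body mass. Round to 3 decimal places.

12.674

n = 4, Σx = 196, Σy = 1958, Σxy = 96525, Σx² = 9650
Sxx = Σx² − (Σx)²/n = 9650 − 9604 = 46
Sxy = Σxy − (Σx)(Σy)/n = 96525 − 95942 = 583
b = Sxy/Sxx = 583/46 = 12.673913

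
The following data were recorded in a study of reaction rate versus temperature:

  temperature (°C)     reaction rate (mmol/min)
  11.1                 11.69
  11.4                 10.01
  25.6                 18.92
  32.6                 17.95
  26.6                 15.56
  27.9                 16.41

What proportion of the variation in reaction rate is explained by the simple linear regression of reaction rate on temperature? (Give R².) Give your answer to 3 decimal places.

n = 6, Σx = 135.2, Σy = 90.54, Σxy = 2185.13, Σx² = 3457.26, Σy² = 1428.4268
Sxx = Σx² − (Σx)²/n = 3457.26 − 3046.506667 = 410.753333
Sxy = Σxy − (Σx)(Σy)/n = 2185.13 − 2040.168 = 144.962
Syy = Σy² − (Σy)²/n = 1428.4268 − 1366.2486 = 62.1782
R² = Sxy²/(Sxx·Syy) = (144.962)²/(410.753333·62.1782) = 0.822790

0.823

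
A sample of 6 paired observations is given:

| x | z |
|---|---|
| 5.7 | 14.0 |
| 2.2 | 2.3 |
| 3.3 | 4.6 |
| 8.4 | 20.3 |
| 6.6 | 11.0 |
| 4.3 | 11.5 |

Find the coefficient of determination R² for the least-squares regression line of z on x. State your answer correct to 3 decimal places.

n = 6, Σx = 30.5, Σy = 63.7, Σxy = 392.61, Σx² = 180.83, Σy² = 887.79
Sxx = Σx² − (Σx)²/n = 180.83 − 155.041667 = 25.788333
Sxy = Σxy − (Σx)(Σy)/n = 392.61 − 323.808333 = 68.801667
Syy = Σy² − (Σy)²/n = 887.79 − 676.281667 = 211.508333
R² = Sxy²/(Sxx·Syy) = (68.801667)²/(25.788333·211.508333) = 0.867855

0.868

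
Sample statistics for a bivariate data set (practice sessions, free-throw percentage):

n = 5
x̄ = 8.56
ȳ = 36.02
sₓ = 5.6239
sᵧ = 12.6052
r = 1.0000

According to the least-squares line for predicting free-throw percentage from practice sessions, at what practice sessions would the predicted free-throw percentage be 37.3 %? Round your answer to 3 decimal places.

9.131

b = r · sᵧ/sₓ = 1 · 12.6052/5.6239 = 2.241363
a = ȳ − b·x̄ = 36.02 − 2.241363·8.56 = 16.833935
Set a + b·x = 37.3: x = (37.3 − 16.833935) / 2.241363 = 9.131081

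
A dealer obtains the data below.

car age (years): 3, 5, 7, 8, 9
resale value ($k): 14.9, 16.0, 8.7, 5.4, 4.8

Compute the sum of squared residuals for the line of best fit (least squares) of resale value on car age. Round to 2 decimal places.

n = 5, Σx = 32, Σy = 49.8, Σxy = 272, Σx² = 228, Σy² = 605.9
Sxx = Σx² − (Σx)²/n = 228 − 204.8 = 23.2
Sxy = Σxy − (Σx)(Σy)/n = 272 − 318.72 = -46.72
Syy = Σy² − (Σy)²/n = 605.9 − 496.008 = 109.892
b = Sxy/Sxx = -46.72/23.2 = -2.013793
SSE = Syy − b·Sxy = 109.892 − (-2.013793)·(-46.72) = 15.807586

15.81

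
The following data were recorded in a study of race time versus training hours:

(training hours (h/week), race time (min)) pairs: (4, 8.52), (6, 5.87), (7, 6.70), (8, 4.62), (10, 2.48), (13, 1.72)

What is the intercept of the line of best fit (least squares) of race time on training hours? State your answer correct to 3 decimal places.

11.219

n = 6, Σx = 48, Σy = 29.91, Σxy = 200.32, Σx² = 434
Sxx = Σx² − (Σx)²/n = 434 − 384 = 50
Sxy = Σxy − (Σx)(Σy)/n = 200.32 − 239.28 = -38.96
b = Sxy/Sxx = -38.96/50 = -0.7792
a = ȳ − b·x̄ = 4.985 − (-0.7792)·8 = 11.2186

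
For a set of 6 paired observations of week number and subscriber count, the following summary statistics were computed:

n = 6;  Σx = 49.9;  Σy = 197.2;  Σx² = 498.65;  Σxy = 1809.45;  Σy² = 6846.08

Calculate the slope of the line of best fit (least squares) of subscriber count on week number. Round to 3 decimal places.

2.025

Sxx = Σx² − (Σx)²/n = 498.65 − 415.001667 = 83.648333
Sxy = Σxy − (Σx)(Σy)/n = 1809.45 − 1640.046667 = 169.403333
b = Sxy/Sxx = 169.403333/83.648333 = 2.025185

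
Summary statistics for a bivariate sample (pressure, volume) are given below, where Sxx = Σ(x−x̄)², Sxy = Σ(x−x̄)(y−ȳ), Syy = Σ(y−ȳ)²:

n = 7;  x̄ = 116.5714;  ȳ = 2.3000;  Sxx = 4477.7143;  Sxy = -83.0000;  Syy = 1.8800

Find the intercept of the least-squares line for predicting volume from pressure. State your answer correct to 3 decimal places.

b = Sxy/Sxx = -83/4477.7143 = -0.018536
a = ȳ − b·x̄ = 2.3 − (-0.018536)·116.5714 = 4.460796

4.461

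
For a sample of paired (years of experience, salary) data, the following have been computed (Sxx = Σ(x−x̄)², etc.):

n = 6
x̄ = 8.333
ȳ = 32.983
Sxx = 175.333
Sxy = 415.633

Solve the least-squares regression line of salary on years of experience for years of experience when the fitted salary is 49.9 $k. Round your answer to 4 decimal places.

15.4694

b = Sxy/Sxx = 415.633/175.333 = 2.370535
a = ȳ − b·x̄ = 32.983 − 2.370535·8.333 = 13.229332
Set a + b·x = 49.9: x = (49.9 − 13.229332) / 2.370535 = 15.469364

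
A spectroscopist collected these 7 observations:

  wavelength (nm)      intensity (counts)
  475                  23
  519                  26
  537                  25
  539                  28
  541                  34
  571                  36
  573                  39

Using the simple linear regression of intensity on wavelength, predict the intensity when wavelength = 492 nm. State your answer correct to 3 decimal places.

n = 7, Σx = 3755, Σy = 211, Σxy = 114233, Σx² = 2020927
Sxx = Σx² − (Σx)²/n = 2020927 − 2014289.285714 = 6637.714286
Sxy = Σxy − (Σx)(Σy)/n = 114233 − 113186.428571 = 1046.571429
b = Sxy/Sxx = 1046.571429/6637.714286 = 0.157670
a = ȳ − b·x̄ = 30.142857 − 0.157670·536.428571 = -54.436080
ŷ(492) = a + b·492 = -54.436080 + 0.157670·492 = 23.137784

23.138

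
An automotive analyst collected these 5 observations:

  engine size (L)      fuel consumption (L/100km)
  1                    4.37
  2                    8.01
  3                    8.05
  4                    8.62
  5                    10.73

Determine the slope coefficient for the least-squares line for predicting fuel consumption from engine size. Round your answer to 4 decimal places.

1.3330

n = 5, Σx = 15, Σy = 39.78, Σxy = 132.67, Σx² = 55
Sxx = Σx² − (Σx)²/n = 55 − 45 = 10
Sxy = Σxy − (Σx)(Σy)/n = 132.67 − 119.34 = 13.33
b = Sxy/Sxx = 13.33/10 = 1.333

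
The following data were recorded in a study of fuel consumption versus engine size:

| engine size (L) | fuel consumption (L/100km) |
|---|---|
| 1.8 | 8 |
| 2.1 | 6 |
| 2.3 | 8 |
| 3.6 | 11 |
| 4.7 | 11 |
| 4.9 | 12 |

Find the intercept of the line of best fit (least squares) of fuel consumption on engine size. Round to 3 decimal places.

4.301

n = 6, Σx = 19.4, Σy = 56, Σxy = 195.5, Σx² = 72
Sxx = Σx² − (Σx)²/n = 72 − 62.726667 = 9.273333
Sxy = Σxy − (Σx)(Σy)/n = 195.5 − 181.066667 = 14.433333
b = Sxy/Sxx = 14.433333/9.273333 = 1.556434
a = ȳ − b·x̄ = 9.333333 − 1.556434·3.233333 = 4.300863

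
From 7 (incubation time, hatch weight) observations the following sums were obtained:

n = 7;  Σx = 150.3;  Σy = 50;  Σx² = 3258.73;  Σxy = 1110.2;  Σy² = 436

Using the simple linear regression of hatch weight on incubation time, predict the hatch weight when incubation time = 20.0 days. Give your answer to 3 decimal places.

5.436

Sxx = Σx² − (Σx)²/n = 3258.73 − 3227.155714 = 31.574286
Sxy = Σxy − (Σx)(Σy)/n = 1110.2 − 1073.571429 = 36.628571
b = Sxy/Sxx = 36.628571/31.574286 = 1.160076
a = ȳ − b·x̄ = 7.142857 − 1.160076·21.471429 = -17.765632
ŷ(20.0) = a + b·20.0 = -17.765632 + 1.160076·20 = 5.435888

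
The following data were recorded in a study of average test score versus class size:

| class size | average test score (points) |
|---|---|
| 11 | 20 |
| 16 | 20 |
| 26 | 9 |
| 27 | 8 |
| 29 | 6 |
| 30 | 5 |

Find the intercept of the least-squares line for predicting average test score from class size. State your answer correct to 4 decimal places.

31.3253

n = 6, Σx = 139, Σy = 68, Σxy = 1314, Σx² = 3523
Sxx = Σx² − (Σx)²/n = 3523 − 3220.166667 = 302.833333
Sxy = Σxy − (Σx)(Σy)/n = 1314 − 1575.333333 = -261.333333
b = Sxy/Sxx = -261.333333/302.833333 = -0.862961
a = ȳ − b·x̄ = 11.333333 − (-0.862961)·23.166667 = 31.325261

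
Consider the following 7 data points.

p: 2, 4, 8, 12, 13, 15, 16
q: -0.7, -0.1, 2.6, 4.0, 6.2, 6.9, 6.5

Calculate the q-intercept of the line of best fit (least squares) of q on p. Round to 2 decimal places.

n = 7, Σx = 70, Σy = 25.4, Σxy = 355.1, Σx² = 878
Sxx = Σx² − (Σx)²/n = 878 − 700 = 178
Sxy = Σxy − (Σx)(Σy)/n = 355.1 − 254 = 101.1
b = Sxy/Sxx = 101.1/178 = 0.567978
a = ȳ − b·x̄ = 3.628571 − 0.567978·10 = -2.051204

-2.05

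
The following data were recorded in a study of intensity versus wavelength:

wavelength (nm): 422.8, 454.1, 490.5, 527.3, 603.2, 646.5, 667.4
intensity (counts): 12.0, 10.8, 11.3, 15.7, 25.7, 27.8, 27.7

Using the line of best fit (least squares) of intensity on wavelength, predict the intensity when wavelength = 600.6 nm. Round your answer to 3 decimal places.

23.213

n = 7, Σx = 3811.8, Σy = 131, Σxy = 75761.06, Σx² = 2130837.44
Sxx = Σx² − (Σx)²/n = 2130837.44 − 2075688.462857 = 55148.977143
Sxy = Σxy − (Σx)(Σy)/n = 75761.06 − 71335.114286 = 4425.945714
b = Sxy/Sxx = 4425.945714/55148.977143 = 0.080254
a = ȳ − b·x̄ = 18.714286 − 0.080254·544.542857 = -24.987651
ŷ(600.6) = a + b·600.6 = -24.987651 + 0.080254·600.6 = 23.213116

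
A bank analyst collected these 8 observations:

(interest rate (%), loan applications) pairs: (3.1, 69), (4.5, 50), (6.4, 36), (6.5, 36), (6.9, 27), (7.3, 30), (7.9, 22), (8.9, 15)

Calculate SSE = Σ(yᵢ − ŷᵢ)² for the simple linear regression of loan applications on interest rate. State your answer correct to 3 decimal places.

48.247

n = 8, Σx = 51.5, Σy = 285, Σxy = 1615.9, Σx² = 355.59, Σy² = 12191
Sxx = Σx² − (Σx)²/n = 355.59 − 331.53125 = 24.05875
Sxy = Σxy − (Σx)(Σy)/n = 1615.9 − 1834.6875 = -218.7875
Syy = Σy² − (Σy)²/n = 12191 − 10153.125 = 2037.875
b = Sxy/Sxx = -218.7875/24.05875 = -9.093885
SSE = Syy − b·Sxy = 2037.875 − (-9.093885)·(-218.7875) = 48.246688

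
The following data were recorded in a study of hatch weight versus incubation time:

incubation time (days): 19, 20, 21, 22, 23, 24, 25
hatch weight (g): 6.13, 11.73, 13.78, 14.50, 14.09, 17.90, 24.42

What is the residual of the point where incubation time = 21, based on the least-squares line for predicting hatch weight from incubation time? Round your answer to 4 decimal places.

1.5414

n = 7, Σx = 154, Σy = 102.55, Σxy = 2323.62, Σx² = 3416
Sxx = Σx² − (Σx)²/n = 3416 − 3388 = 28
Sxy = Σxy − (Σx)(Σy)/n = 2323.62 − 2256.1 = 67.52
b = Sxy/Sxx = 67.52/28 = 2.411429
a = ȳ − b·x̄ = 14.65 − 2.411429·22 = -38.401429
ŷ(21) = -38.401429 + 2.411429·21 = 12.238571
residual = y − ŷ = 13.78 − 12.238571 = 1.541429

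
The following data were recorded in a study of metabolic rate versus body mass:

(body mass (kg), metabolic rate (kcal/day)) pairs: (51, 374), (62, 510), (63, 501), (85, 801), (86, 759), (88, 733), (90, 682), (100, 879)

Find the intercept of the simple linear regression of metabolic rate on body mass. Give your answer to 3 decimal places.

-110.923

n = 8, Σx = 625, Σy = 5239, Σxy = 429400, Σx² = 50879
Sxx = Σx² − (Σx)²/n = 50879 − 48828.125 = 2050.875
Sxy = Σxy − (Σx)(Σy)/n = 429400 − 409296.875 = 20103.125
b = Sxy/Sxx = 20103.125/2050.875 = 9.802219
a = ȳ − b·x̄ = 654.875 − 9.802219·78.125 = -110.923325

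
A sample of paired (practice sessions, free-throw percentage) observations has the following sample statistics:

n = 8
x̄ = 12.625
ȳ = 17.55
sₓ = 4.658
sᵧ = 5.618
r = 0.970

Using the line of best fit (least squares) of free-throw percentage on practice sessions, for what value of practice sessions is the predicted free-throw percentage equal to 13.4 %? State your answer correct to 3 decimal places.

b = r · sᵧ/sₓ = 0.97 · 5.618/4.658 = 1.169914
a = ȳ − b·x̄ = 17.55 − 1.169914·12.625 = 2.779834
Set a + b·x = 13.4: x = (13.4 − 2.779834) / 1.169914 = 9.077731

9.078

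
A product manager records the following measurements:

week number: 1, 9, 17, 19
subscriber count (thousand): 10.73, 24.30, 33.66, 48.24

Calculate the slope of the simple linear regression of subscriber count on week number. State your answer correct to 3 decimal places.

n = 4, Σx = 46, Σy = 116.93, Σxy = 1718.21, Σx² = 732
Sxx = Σx² − (Σx)²/n = 732 − 529 = 203
Sxy = Σxy − (Σx)(Σy)/n = 1718.21 − 1344.695 = 373.515
b = Sxy/Sxx = 373.515/203 = 1.839975

1.840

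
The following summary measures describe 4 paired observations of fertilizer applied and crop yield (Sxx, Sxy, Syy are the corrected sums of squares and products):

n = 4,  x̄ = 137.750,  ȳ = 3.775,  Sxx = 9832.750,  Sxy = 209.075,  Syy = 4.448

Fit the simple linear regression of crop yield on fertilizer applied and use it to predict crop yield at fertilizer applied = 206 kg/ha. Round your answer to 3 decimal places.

b = Sxy/Sxx = 209.075/9832.75 = 0.021263
a = ȳ − b·x̄ = 3.775 − 0.021263·137.75 = 0.846004
ŷ(206) = a + b·206 = 0.846004 + 0.021263·206 = 5.226208

5.226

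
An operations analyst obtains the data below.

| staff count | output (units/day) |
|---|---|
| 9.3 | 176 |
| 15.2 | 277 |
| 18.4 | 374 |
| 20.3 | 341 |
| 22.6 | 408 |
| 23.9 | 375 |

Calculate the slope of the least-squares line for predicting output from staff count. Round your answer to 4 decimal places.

14.9764

n = 6, Σx = 109.7, Σy = 1951, Σxy = 37834.4, Σx² = 2150.15
Sxx = Σx² − (Σx)²/n = 2150.15 − 2005.681667 = 144.468333
Sxy = Σxy − (Σx)(Σy)/n = 37834.4 − 35670.783333 = 2163.616667
b = Sxy/Sxx = 2163.616667/144.468333 = 14.976408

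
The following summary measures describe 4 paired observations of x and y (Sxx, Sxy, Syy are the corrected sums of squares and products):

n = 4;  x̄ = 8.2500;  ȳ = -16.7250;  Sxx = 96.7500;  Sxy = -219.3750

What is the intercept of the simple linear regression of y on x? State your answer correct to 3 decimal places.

b = Sxy/Sxx = -219.375/96.75 = -2.267442
a = ȳ − b·x̄ = -16.725 − (-2.267442)·8.25 = 1.981395

1.981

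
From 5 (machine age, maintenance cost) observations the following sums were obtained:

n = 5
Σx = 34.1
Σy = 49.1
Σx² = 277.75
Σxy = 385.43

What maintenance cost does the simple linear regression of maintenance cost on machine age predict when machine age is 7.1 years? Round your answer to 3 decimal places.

10.133

Sxx = Σx² − (Σx)²/n = 277.75 − 232.562 = 45.188
Sxy = Σxy − (Σx)(Σy)/n = 385.43 − 334.862 = 50.568
b = Sxy/Sxx = 50.568/45.188 = 1.119058
a = ȳ − b·x̄ = 9.82 − 1.119058·6.82 = 2.188023
ŷ(7.1) = a + b·7.1 = 2.188023 + 1.119058·7.1 = 10.133336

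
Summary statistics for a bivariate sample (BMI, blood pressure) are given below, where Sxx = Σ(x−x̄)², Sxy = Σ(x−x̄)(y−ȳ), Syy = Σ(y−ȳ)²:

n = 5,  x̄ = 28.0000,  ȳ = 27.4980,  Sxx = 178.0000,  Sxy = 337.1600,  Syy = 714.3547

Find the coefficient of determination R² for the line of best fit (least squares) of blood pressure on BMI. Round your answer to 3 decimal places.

0.894

R² = Sxy²/(Sxx·Syy) = (337.16)²/(178·714.3547) = 0.894001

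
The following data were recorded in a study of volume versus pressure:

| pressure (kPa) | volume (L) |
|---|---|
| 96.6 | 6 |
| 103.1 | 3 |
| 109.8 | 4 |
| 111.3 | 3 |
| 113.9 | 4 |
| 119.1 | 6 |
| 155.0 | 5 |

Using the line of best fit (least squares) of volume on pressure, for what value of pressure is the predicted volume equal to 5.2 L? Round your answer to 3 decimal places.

180.515

n = 7, Σx = 808.8, Σy = 31, Σxy = 3607.2, Σx² = 95587.92
Sxx = Σx² − (Σx)²/n = 95587.92 − 93451.062857 = 2136.857143
Sxy = Σxy − (Σx)(Σy)/n = 3607.2 − 3581.828571 = 25.371429
b = Sxy/Sxx = 25.371429/2136.857143 = 0.011873
a = ȳ − b·x̄ = 4.428571 − 0.011873·115.542857 = 3.056703
Set a + b·x = 5.2: x = (5.2 − 3.056703) / 0.011873 = 180.514865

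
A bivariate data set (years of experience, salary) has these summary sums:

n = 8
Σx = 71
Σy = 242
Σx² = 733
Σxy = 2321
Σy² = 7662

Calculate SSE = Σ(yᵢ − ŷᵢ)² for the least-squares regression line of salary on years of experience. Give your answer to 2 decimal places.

Sxx = Σx² − (Σx)²/n = 733 − 630.125 = 102.875
Sxy = Σxy − (Σx)(Σy)/n = 2321 − 2147.75 = 173.25
Syy = Σy² − (Σy)²/n = 7662 − 7320.5 = 341.5
b = Sxy/Sxx = 173.25/102.875 = 1.684083
SSE = Syy − b·Sxy = 341.5 − 1.684083·173.25 = 49.732685

49.73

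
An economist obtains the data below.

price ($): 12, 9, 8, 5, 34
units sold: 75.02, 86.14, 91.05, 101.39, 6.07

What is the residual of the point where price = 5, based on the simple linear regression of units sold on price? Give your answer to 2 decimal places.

n = 5, Σx = 68, Σy = 359.67, Σxy = 3117.23, Σx² = 1470
Sxx = Σx² − (Σx)²/n = 1470 − 924.8 = 545.2
Sxy = Σxy − (Σx)(Σy)/n = 3117.23 − 4891.512 = -1774.282
b = Sxy/Sxx = -1774.282/545.2 = -3.254369
a = ȳ − b·x̄ = 71.934 − (-3.254369)·13.6 = 116.193419
ŷ(5) = 116.193419 + (-3.254369)·5 = 99.921574
residual = y − ŷ = 101.39 − 99.921574 = 1.468426

1.47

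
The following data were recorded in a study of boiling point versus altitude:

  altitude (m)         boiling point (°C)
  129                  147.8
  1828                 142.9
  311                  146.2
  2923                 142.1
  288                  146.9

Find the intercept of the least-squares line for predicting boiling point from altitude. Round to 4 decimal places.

n = 5, Σx = 5479, Σy = 725.9, Σxy = 783421.1, Σx² = 12081819
Sxx = Σx² − (Σx)²/n = 12081819 − 6003888.2 = 6077930.8
Sxy = Σxy − (Σx)(Σy)/n = 783421.1 − 795441.22 = -12020.12
b = Sxy/Sxx = -12020.12/6077930.8 = -0.001978
a = ȳ − b·x̄ = 145.18 − (-0.001978)·1095.8 = 147.347127

147.3471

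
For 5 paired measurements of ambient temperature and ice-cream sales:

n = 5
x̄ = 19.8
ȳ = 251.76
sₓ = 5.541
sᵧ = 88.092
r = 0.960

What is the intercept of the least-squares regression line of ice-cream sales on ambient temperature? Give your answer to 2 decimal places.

b = r · sᵧ/sₓ = 0.96 · 88.092/5.541 = 15.262285
a = ȳ − b·x̄ = 251.76 − 15.262285·19.8 = -50.433239

-50.43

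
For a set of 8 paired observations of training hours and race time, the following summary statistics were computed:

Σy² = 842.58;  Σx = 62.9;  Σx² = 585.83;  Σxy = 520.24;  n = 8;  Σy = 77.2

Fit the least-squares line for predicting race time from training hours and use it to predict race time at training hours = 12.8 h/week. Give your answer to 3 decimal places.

4.958

Sxx = Σx² − (Σx)²/n = 585.83 − 494.55125 = 91.27875
Sxy = Σxy − (Σx)(Σy)/n = 520.24 − 606.985 = -86.745
b = Sxy/Sxx = -86.745/91.27875 = -0.950331
a = ȳ − b·x̄ = 9.65 − (-0.950331)·7.8625 = 17.121975
ŷ(12.8) = a + b·12.8 = 17.121975 + (-0.950331)·12.8 = 4.957742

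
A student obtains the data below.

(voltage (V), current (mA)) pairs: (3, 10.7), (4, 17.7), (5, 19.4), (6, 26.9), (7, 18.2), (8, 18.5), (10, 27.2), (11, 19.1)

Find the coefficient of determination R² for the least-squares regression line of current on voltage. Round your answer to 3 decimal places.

0.270

n = 8, Σx = 54, Σy = 157.7, Σxy = 1118.8, Σx² = 420, Σy² = 3305.89
Sxx = Σx² − (Σx)²/n = 420 − 364.5 = 55.5
Sxy = Σxy − (Σx)(Σy)/n = 1118.8 − 1064.475 = 54.325
Syy = Σy² − (Σy)²/n = 3305.89 − 3108.66125 = 197.22875
R² = Sxy²/(Sxx·Syy) = (54.325)²/(55.5·197.22875) = 0.269610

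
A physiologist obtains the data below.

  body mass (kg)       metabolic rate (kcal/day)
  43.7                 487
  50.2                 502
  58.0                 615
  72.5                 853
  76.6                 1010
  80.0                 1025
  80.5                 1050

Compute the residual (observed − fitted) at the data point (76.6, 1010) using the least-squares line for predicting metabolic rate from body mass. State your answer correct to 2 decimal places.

43.17

n = 7, Σx = 461.5, Σy = 5542, Σxy = 387885.8, Σx² = 31797.79
Sxx = Σx² − (Σx)²/n = 31797.79 − 30426.035714 = 1371.754286
Sxy = Σxy − (Σx)(Σy)/n = 387885.8 − 365376.142857 = 22509.657143
b = Sxy/Sxx = 22509.657143/1371.754286 = 16.409394
a = ȳ − b·x̄ = 791.714286 − 16.409394·65.928571 = -290.133647
ŷ(76.6) = -290.133647 + 16.409394·76.6 = 966.825966
residual = y − ŷ = 1010 − 966.825966 = 43.174034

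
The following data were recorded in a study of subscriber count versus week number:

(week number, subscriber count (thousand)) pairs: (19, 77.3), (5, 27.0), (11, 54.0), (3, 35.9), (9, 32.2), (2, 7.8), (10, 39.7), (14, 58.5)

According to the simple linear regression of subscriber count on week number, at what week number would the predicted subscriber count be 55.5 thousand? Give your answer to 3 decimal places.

13.183

n = 8, Σx = 73, Σy = 332.4, Σxy = 3826.8, Σx² = 897
Sxx = Σx² − (Σx)²/n = 897 − 666.125 = 230.875
Sxy = Σxy − (Σx)(Σy)/n = 3826.8 − 3033.15 = 793.65
b = Sxy/Sxx = 793.65/230.875 = 3.437574
a = ȳ − b·x̄ = 41.55 − 3.437574·9.125 = 10.182133
Set a + b·x = 55.5: x = (55.5 − 10.182133) / 3.437574 = 13.183094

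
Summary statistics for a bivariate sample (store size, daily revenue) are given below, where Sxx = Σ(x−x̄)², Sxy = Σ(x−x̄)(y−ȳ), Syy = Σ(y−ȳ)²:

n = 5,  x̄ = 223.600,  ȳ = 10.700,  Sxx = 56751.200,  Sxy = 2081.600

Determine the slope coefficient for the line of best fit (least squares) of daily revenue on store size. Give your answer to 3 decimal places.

b = Sxy/Sxx = 2081.6/56751.2 = 0.036679

0.037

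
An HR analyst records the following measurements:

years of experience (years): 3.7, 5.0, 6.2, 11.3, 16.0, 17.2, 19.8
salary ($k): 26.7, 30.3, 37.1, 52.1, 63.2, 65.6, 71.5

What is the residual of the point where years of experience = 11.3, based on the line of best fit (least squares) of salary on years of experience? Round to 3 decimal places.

n = 7, Σx = 79.2, Σy = 346.5, Σxy = 4624.26, Σx² = 1148.7
Sxx = Σx² − (Σx)²/n = 1148.7 − 896.091429 = 252.608571
Sxy = Σxy − (Σx)(Σy)/n = 4624.26 − 3920.4 = 703.86
b = Sxy/Sxx = 703.86/252.608571 = 2.786366
a = ȳ − b·x̄ = 49.5 − 2.786366·11.314286 = 17.974256
ŷ(11.3) = 17.974256 + 2.786366·11.3 = 49.460195
residual = y − ŷ = 52.1 − 49.460195 = 2.639805

2.640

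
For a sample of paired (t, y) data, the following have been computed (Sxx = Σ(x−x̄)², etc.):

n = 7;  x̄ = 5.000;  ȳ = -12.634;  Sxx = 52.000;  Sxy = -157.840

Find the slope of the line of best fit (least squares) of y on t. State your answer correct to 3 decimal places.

b = Sxy/Sxx = -157.84/52 = -3.035385

-3.035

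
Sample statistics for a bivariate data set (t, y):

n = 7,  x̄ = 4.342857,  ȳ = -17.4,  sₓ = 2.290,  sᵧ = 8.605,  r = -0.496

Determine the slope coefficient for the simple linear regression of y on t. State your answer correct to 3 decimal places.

-1.864

b = r · sᵧ/sₓ = -0.496 · 8.605/2.29 = -1.863790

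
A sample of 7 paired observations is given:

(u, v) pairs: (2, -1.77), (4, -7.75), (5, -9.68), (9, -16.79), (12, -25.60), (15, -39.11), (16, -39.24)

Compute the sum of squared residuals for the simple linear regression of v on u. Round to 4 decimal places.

n = 7, Σx = 63, Σy = -139.94, Σxy = -1755.74, Σx² = 751, Σy² = 4163.5316
Sxx = Σx² − (Σx)²/n = 751 − 567 = 184
Sxy = Σxy − (Σx)(Σy)/n = -1755.74 − (-1259.46) = -496.28
Syy = Σy² − (Σy)²/n = 4163.5316 − 2797.600514 = 1365.931086
b = Sxy/Sxx = -496.28/184 = -2.697174
SSE = Syy − b·Sxy = 1365.931086 − (-2.697174)·(-496.28) = 27.377616

27.3776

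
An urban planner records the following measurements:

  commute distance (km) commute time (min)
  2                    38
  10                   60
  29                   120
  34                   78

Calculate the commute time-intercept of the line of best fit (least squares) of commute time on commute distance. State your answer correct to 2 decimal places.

n = 4, Σx = 75, Σy = 296, Σxy = 6808, Σx² = 2101
Sxx = Σx² − (Σx)²/n = 2101 − 1406.25 = 694.75
Sxy = Σxy − (Σx)(Σy)/n = 6808 − 5550 = 1258
b = Sxy/Sxx = 1258/694.75 = 1.810723
a = ȳ − b·x̄ = 74 − 1.810723·18.75 = 40.048938

40.05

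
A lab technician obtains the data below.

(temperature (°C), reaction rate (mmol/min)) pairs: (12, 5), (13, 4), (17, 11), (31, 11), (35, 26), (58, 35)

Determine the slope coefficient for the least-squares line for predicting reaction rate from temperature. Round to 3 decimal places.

0.664

n = 6, Σx = 166, Σy = 92, Σxy = 3580, Σx² = 6152
Sxx = Σx² − (Σx)²/n = 6152 − 4592.666667 = 1559.333333
Sxy = Σxy − (Σx)(Σy)/n = 3580 − 2545.333333 = 1034.666667
b = Sxy/Sxx = 1034.666667/1559.333333 = 0.663531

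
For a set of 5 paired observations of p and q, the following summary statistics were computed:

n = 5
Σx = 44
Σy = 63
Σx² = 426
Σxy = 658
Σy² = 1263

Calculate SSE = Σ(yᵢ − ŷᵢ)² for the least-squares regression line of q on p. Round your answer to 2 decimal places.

Sxx = Σx² − (Σx)²/n = 426 − 387.2 = 38.8
Sxy = Σxy − (Σx)(Σy)/n = 658 − 554.4 = 103.6
Syy = Σy² − (Σy)²/n = 1263 − 793.8 = 469.2
b = Sxy/Sxx = 103.6/38.8 = 2.670103
SSE = Syy − b·Sxy = 469.2 − 2.670103·103.6 = 192.577320

192.58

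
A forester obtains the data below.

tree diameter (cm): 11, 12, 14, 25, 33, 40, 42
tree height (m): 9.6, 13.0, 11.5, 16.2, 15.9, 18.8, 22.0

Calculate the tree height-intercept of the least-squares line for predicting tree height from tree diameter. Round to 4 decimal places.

n = 7, Σx = 177, Σy = 107, Σxy = 3028.3, Σx² = 5539
Sxx = Σx² − (Σx)²/n = 5539 − 4475.571429 = 1063.428571
Sxy = Σxy − (Σx)(Σy)/n = 3028.3 − 2705.571429 = 322.728571
b = Sxy/Sxx = 322.728571/1063.428571 = 0.303479
a = ȳ − b·x̄ = 15.285714 − 0.303479·25.285714 = 7.612023

7.6120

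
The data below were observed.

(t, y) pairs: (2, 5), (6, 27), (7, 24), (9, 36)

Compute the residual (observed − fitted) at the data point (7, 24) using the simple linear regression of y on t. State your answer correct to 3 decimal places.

n = 4, Σx = 24, Σy = 92, Σxy = 664, Σx² = 170
Sxx = Σx² − (Σx)²/n = 170 − 144 = 26
Sxy = Σxy − (Σx)(Σy)/n = 664 − 552 = 112
b = Sxy/Sxx = 112/26 = 4.307692
a = ȳ − b·x̄ = 23 − 4.307692·6 = -2.846154
ŷ(7) = -2.846154 + 4.307692·7 = 27.307692
residual = y − ŷ = 24 − 27.307692 = -3.307692

-3.308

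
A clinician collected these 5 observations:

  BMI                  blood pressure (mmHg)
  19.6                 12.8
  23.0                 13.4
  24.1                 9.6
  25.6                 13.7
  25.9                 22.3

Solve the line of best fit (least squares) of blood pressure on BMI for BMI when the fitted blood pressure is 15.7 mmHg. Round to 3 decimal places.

n = 5, Σx = 118.2, Σy = 71.8, Σxy = 1718.73, Σx² = 2820.14
Sxx = Σx² − (Σx)²/n = 2820.14 − 2794.248 = 25.892
Sxy = Σxy − (Σx)(Σy)/n = 1718.73 − 1697.352 = 21.378
b = Sxy/Sxx = 21.378/25.892 = 0.825660
a = ȳ − b·x̄ = 14.36 − 0.825660·23.64 = -5.158613
Set a + b·x = 15.7: x = (15.7 − (-5.158613)) / 0.825660 = 25.262943

25.263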